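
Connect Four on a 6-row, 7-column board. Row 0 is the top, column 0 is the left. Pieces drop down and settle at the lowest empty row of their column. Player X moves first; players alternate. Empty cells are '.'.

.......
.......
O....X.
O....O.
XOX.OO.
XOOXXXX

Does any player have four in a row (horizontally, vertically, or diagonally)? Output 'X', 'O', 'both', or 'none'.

X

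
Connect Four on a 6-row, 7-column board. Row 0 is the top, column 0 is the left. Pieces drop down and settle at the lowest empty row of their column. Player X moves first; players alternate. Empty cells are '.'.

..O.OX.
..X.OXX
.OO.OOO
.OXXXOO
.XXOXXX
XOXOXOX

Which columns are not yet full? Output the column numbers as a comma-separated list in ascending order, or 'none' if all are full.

Answer: 0,1,3,6

Derivation:
col 0: top cell = '.' → open
col 1: top cell = '.' → open
col 2: top cell = 'O' → FULL
col 3: top cell = '.' → open
col 4: top cell = 'O' → FULL
col 5: top cell = 'X' → FULL
col 6: top cell = '.' → open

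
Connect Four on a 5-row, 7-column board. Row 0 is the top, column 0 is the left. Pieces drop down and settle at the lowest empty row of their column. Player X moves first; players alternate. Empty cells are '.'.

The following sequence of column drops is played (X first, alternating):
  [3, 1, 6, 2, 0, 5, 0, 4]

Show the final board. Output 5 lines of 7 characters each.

Move 1: X drops in col 3, lands at row 4
Move 2: O drops in col 1, lands at row 4
Move 3: X drops in col 6, lands at row 4
Move 4: O drops in col 2, lands at row 4
Move 5: X drops in col 0, lands at row 4
Move 6: O drops in col 5, lands at row 4
Move 7: X drops in col 0, lands at row 3
Move 8: O drops in col 4, lands at row 4

Answer: .......
.......
.......
X......
XOOXOOX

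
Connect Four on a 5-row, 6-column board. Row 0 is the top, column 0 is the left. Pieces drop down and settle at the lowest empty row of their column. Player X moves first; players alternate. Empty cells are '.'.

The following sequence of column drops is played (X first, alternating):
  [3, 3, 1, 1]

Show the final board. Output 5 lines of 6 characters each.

Move 1: X drops in col 3, lands at row 4
Move 2: O drops in col 3, lands at row 3
Move 3: X drops in col 1, lands at row 4
Move 4: O drops in col 1, lands at row 3

Answer: ......
......
......
.O.O..
.X.X..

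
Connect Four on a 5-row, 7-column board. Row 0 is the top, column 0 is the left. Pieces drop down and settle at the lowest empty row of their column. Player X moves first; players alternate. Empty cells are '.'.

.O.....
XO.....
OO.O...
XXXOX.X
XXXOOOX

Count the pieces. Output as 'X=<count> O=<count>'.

X=10 O=9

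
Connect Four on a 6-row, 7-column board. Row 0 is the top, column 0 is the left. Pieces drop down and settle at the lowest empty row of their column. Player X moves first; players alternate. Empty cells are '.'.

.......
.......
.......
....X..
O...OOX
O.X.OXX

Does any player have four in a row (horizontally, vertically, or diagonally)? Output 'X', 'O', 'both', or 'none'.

none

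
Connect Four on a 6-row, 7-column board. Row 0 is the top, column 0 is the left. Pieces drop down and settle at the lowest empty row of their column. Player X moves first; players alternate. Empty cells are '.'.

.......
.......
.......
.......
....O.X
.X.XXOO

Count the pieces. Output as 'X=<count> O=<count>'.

X=4 O=3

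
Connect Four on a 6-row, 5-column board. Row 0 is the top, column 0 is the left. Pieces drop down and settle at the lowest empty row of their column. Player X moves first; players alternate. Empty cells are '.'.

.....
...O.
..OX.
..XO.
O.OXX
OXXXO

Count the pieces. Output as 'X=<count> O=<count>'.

X=7 O=7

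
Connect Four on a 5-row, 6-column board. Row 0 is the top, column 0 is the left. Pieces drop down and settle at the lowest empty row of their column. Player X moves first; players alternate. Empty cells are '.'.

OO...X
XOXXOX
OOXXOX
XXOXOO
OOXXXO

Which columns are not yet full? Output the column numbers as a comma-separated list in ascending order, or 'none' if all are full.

col 0: top cell = 'O' → FULL
col 1: top cell = 'O' → FULL
col 2: top cell = '.' → open
col 3: top cell = '.' → open
col 4: top cell = '.' → open
col 5: top cell = 'X' → FULL

Answer: 2,3,4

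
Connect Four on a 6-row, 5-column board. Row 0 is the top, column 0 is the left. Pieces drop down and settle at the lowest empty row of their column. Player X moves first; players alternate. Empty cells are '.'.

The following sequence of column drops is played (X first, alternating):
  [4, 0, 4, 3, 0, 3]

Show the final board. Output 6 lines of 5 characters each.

Answer: .....
.....
.....
.....
X..OX
O..OX

Derivation:
Move 1: X drops in col 4, lands at row 5
Move 2: O drops in col 0, lands at row 5
Move 3: X drops in col 4, lands at row 4
Move 4: O drops in col 3, lands at row 5
Move 5: X drops in col 0, lands at row 4
Move 6: O drops in col 3, lands at row 4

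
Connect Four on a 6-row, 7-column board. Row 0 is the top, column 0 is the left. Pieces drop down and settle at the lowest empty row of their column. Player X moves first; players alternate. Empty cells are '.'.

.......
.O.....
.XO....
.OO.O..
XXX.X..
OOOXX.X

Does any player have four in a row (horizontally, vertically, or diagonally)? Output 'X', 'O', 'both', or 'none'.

none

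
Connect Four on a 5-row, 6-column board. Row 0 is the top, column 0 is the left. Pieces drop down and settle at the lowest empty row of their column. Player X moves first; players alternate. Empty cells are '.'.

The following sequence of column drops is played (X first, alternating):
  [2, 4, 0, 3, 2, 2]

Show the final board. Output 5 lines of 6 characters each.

Move 1: X drops in col 2, lands at row 4
Move 2: O drops in col 4, lands at row 4
Move 3: X drops in col 0, lands at row 4
Move 4: O drops in col 3, lands at row 4
Move 5: X drops in col 2, lands at row 3
Move 6: O drops in col 2, lands at row 2

Answer: ......
......
..O...
..X...
X.XOO.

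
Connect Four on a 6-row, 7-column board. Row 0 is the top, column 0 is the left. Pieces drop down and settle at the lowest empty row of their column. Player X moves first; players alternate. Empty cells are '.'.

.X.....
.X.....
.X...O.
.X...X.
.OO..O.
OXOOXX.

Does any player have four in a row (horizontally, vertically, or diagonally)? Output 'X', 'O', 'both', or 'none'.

X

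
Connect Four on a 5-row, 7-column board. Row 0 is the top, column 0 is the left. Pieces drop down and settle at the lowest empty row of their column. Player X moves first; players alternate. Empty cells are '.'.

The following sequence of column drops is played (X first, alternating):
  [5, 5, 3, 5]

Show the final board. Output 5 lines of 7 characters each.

Answer: .......
.......
.....O.
.....O.
...X.X.

Derivation:
Move 1: X drops in col 5, lands at row 4
Move 2: O drops in col 5, lands at row 3
Move 3: X drops in col 3, lands at row 4
Move 4: O drops in col 5, lands at row 2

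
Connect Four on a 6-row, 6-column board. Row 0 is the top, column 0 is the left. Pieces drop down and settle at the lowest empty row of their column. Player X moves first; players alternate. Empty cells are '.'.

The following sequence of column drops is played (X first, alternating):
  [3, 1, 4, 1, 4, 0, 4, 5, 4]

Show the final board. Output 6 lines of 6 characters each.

Move 1: X drops in col 3, lands at row 5
Move 2: O drops in col 1, lands at row 5
Move 3: X drops in col 4, lands at row 5
Move 4: O drops in col 1, lands at row 4
Move 5: X drops in col 4, lands at row 4
Move 6: O drops in col 0, lands at row 5
Move 7: X drops in col 4, lands at row 3
Move 8: O drops in col 5, lands at row 5
Move 9: X drops in col 4, lands at row 2

Answer: ......
......
....X.
....X.
.O..X.
OO.XXO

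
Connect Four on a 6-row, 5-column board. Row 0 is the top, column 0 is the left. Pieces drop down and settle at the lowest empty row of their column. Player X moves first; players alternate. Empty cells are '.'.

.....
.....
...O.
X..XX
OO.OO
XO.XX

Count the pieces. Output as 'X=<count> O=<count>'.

X=6 O=6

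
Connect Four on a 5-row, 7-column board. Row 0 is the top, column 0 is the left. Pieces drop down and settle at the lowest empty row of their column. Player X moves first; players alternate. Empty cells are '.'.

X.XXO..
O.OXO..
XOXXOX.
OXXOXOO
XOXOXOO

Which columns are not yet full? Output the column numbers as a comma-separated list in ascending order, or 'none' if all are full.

col 0: top cell = 'X' → FULL
col 1: top cell = '.' → open
col 2: top cell = 'X' → FULL
col 3: top cell = 'X' → FULL
col 4: top cell = 'O' → FULL
col 5: top cell = '.' → open
col 6: top cell = '.' → open

Answer: 1,5,6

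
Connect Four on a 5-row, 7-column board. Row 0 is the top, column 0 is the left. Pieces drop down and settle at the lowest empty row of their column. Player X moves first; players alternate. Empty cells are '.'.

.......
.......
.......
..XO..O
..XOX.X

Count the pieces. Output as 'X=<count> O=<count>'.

X=4 O=3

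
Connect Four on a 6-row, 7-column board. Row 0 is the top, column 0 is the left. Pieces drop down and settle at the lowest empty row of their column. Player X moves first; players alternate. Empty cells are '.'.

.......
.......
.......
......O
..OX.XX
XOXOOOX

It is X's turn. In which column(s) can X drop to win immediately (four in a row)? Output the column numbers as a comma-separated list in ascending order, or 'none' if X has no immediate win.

col 0: drop X → no win
col 1: drop X → no win
col 2: drop X → no win
col 3: drop X → no win
col 4: drop X → WIN!
col 5: drop X → no win
col 6: drop X → no win

Answer: 4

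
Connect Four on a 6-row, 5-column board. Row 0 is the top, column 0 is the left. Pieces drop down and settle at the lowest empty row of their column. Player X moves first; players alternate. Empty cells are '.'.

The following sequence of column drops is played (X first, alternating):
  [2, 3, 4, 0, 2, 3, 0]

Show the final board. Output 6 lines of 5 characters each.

Move 1: X drops in col 2, lands at row 5
Move 2: O drops in col 3, lands at row 5
Move 3: X drops in col 4, lands at row 5
Move 4: O drops in col 0, lands at row 5
Move 5: X drops in col 2, lands at row 4
Move 6: O drops in col 3, lands at row 4
Move 7: X drops in col 0, lands at row 4

Answer: .....
.....
.....
.....
X.XO.
O.XOX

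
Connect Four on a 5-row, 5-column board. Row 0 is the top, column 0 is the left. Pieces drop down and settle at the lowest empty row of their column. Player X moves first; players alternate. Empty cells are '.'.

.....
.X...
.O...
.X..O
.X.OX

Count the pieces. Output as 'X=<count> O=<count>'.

X=4 O=3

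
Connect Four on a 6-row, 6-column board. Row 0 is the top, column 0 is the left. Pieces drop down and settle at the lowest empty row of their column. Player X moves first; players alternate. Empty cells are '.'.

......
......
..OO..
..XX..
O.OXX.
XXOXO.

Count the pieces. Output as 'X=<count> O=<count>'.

X=7 O=6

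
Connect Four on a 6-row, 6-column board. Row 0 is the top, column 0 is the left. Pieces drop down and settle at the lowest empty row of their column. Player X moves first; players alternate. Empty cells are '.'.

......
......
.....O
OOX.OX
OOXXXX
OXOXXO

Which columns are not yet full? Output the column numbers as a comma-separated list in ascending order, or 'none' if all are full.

col 0: top cell = '.' → open
col 1: top cell = '.' → open
col 2: top cell = '.' → open
col 3: top cell = '.' → open
col 4: top cell = '.' → open
col 5: top cell = '.' → open

Answer: 0,1,2,3,4,5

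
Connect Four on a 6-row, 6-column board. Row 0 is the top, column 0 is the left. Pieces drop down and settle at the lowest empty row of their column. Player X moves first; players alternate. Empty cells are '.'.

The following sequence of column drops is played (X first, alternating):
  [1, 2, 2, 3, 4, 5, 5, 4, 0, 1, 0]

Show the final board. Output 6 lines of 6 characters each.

Answer: ......
......
......
......
XOX.OX
XXOOXO

Derivation:
Move 1: X drops in col 1, lands at row 5
Move 2: O drops in col 2, lands at row 5
Move 3: X drops in col 2, lands at row 4
Move 4: O drops in col 3, lands at row 5
Move 5: X drops in col 4, lands at row 5
Move 6: O drops in col 5, lands at row 5
Move 7: X drops in col 5, lands at row 4
Move 8: O drops in col 4, lands at row 4
Move 9: X drops in col 0, lands at row 5
Move 10: O drops in col 1, lands at row 4
Move 11: X drops in col 0, lands at row 4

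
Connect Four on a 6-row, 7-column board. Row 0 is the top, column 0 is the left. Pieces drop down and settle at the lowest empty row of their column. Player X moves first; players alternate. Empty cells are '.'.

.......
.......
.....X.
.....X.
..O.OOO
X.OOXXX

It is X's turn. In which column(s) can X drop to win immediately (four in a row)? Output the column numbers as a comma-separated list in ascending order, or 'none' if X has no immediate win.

col 0: drop X → no win
col 1: drop X → no win
col 2: drop X → no win
col 3: drop X → no win
col 4: drop X → no win
col 5: drop X → no win
col 6: drop X → no win

Answer: none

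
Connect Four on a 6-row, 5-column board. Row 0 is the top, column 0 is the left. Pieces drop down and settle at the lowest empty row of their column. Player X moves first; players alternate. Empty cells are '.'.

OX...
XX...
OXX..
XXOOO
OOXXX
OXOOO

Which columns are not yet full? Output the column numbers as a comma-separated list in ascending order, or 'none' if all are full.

Answer: 2,3,4

Derivation:
col 0: top cell = 'O' → FULL
col 1: top cell = 'X' → FULL
col 2: top cell = '.' → open
col 3: top cell = '.' → open
col 4: top cell = '.' → open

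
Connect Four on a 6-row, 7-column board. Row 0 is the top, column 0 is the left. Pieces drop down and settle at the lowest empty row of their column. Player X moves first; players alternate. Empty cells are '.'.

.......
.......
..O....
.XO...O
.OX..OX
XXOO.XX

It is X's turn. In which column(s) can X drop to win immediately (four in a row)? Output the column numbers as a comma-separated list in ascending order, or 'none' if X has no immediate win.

Answer: none

Derivation:
col 0: drop X → no win
col 1: drop X → no win
col 2: drop X → no win
col 3: drop X → no win
col 4: drop X → no win
col 5: drop X → no win
col 6: drop X → no win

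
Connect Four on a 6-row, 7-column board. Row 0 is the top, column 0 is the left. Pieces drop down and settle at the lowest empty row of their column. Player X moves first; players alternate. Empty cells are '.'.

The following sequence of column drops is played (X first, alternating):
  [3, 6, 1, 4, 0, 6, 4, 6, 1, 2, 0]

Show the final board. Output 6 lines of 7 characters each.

Move 1: X drops in col 3, lands at row 5
Move 2: O drops in col 6, lands at row 5
Move 3: X drops in col 1, lands at row 5
Move 4: O drops in col 4, lands at row 5
Move 5: X drops in col 0, lands at row 5
Move 6: O drops in col 6, lands at row 4
Move 7: X drops in col 4, lands at row 4
Move 8: O drops in col 6, lands at row 3
Move 9: X drops in col 1, lands at row 4
Move 10: O drops in col 2, lands at row 5
Move 11: X drops in col 0, lands at row 4

Answer: .......
.......
.......
......O
XX..X.O
XXOXO.O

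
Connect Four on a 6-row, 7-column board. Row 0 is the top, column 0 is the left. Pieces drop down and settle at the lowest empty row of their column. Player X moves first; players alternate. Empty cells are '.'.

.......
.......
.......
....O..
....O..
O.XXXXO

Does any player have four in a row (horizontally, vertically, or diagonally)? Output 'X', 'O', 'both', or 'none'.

X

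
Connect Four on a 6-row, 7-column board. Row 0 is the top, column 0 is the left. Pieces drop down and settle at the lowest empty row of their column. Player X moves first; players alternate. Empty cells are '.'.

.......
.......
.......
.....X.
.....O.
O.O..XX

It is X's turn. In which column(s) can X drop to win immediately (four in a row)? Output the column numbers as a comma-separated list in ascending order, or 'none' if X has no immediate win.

Answer: none

Derivation:
col 0: drop X → no win
col 1: drop X → no win
col 2: drop X → no win
col 3: drop X → no win
col 4: drop X → no win
col 5: drop X → no win
col 6: drop X → no win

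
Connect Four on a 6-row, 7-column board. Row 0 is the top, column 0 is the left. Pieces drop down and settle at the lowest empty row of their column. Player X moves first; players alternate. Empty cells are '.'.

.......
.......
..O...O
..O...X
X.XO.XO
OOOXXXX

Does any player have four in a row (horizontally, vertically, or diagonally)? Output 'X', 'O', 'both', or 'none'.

X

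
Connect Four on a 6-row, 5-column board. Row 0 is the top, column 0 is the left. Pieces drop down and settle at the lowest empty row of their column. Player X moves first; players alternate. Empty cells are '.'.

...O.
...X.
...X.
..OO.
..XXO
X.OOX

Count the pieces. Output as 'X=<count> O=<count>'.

X=6 O=6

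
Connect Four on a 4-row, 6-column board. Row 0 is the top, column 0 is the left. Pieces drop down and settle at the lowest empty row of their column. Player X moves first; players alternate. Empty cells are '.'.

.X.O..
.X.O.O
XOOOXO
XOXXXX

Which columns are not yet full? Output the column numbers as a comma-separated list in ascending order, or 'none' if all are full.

Answer: 0,2,4,5

Derivation:
col 0: top cell = '.' → open
col 1: top cell = 'X' → FULL
col 2: top cell = '.' → open
col 3: top cell = 'O' → FULL
col 4: top cell = '.' → open
col 5: top cell = '.' → open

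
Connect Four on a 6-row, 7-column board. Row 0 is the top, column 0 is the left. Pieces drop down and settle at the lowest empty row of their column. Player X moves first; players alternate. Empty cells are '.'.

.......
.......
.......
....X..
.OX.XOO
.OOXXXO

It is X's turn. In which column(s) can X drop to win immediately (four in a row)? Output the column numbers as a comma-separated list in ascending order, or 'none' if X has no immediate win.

Answer: 4

Derivation:
col 0: drop X → no win
col 1: drop X → no win
col 2: drop X → no win
col 3: drop X → no win
col 4: drop X → WIN!
col 5: drop X → no win
col 6: drop X → no win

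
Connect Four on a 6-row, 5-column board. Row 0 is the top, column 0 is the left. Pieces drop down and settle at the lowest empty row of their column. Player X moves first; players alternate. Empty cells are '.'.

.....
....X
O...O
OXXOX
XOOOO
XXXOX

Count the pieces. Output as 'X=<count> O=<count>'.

X=9 O=9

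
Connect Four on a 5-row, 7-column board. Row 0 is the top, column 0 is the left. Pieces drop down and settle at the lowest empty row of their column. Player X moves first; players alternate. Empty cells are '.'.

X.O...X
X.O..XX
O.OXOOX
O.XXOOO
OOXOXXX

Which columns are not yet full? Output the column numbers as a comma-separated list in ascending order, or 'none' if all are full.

Answer: 1,3,4,5

Derivation:
col 0: top cell = 'X' → FULL
col 1: top cell = '.' → open
col 2: top cell = 'O' → FULL
col 3: top cell = '.' → open
col 4: top cell = '.' → open
col 5: top cell = '.' → open
col 6: top cell = 'X' → FULL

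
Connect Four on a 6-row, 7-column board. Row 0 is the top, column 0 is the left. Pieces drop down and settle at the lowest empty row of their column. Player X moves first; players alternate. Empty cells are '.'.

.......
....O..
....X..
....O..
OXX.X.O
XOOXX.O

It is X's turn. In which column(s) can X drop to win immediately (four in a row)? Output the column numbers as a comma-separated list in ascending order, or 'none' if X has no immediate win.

Answer: 3

Derivation:
col 0: drop X → no win
col 1: drop X → no win
col 2: drop X → no win
col 3: drop X → WIN!
col 4: drop X → no win
col 5: drop X → no win
col 6: drop X → no win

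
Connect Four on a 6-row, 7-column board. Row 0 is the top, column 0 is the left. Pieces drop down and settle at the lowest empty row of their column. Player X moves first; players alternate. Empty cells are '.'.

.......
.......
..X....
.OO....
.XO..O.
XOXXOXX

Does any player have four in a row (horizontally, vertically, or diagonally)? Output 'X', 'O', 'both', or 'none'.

none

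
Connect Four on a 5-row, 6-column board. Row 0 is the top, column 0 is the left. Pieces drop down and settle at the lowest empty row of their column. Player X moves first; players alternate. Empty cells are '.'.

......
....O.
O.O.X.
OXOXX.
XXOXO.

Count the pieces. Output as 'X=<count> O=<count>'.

X=7 O=7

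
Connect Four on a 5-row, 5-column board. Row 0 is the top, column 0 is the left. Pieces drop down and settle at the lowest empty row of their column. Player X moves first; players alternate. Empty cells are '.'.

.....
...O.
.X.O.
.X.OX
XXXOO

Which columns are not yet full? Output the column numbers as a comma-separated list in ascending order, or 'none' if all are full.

Answer: 0,1,2,3,4

Derivation:
col 0: top cell = '.' → open
col 1: top cell = '.' → open
col 2: top cell = '.' → open
col 3: top cell = '.' → open
col 4: top cell = '.' → open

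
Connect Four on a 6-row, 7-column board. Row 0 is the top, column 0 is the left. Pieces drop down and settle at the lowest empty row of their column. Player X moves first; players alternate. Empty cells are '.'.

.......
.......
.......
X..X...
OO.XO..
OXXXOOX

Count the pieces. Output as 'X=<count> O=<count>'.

X=7 O=6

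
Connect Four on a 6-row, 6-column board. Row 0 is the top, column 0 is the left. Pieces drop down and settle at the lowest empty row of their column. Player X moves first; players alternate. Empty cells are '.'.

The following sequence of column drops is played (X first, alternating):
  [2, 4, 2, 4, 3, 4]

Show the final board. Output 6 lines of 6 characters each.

Answer: ......
......
......
....O.
..X.O.
..XXO.

Derivation:
Move 1: X drops in col 2, lands at row 5
Move 2: O drops in col 4, lands at row 5
Move 3: X drops in col 2, lands at row 4
Move 4: O drops in col 4, lands at row 4
Move 5: X drops in col 3, lands at row 5
Move 6: O drops in col 4, lands at row 3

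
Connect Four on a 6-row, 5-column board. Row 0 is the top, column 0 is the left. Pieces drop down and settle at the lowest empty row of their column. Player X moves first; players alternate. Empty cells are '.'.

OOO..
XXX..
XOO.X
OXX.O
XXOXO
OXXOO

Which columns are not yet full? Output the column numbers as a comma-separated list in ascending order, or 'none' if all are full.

Answer: 3,4

Derivation:
col 0: top cell = 'O' → FULL
col 1: top cell = 'O' → FULL
col 2: top cell = 'O' → FULL
col 3: top cell = '.' → open
col 4: top cell = '.' → open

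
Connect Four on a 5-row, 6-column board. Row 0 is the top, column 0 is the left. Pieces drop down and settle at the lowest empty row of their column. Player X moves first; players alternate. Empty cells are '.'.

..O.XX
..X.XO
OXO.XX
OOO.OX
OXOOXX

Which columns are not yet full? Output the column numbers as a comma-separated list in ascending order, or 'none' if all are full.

Answer: 0,1,3

Derivation:
col 0: top cell = '.' → open
col 1: top cell = '.' → open
col 2: top cell = 'O' → FULL
col 3: top cell = '.' → open
col 4: top cell = 'X' → FULL
col 5: top cell = 'X' → FULL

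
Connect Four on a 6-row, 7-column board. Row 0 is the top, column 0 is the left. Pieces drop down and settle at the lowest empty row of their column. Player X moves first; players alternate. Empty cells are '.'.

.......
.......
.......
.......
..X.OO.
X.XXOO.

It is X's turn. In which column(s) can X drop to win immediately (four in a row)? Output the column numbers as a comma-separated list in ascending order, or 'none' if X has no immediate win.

Answer: 1

Derivation:
col 0: drop X → no win
col 1: drop X → WIN!
col 2: drop X → no win
col 3: drop X → no win
col 4: drop X → no win
col 5: drop X → no win
col 6: drop X → no win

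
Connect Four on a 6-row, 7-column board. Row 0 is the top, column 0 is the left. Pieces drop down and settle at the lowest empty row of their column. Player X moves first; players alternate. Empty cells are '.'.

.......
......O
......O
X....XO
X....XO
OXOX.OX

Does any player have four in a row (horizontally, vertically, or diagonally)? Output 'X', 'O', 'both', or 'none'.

O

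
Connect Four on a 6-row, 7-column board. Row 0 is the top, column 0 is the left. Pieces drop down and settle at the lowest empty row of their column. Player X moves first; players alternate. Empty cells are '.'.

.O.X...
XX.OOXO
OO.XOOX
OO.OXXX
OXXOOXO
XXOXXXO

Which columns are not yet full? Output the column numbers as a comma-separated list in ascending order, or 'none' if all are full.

col 0: top cell = '.' → open
col 1: top cell = 'O' → FULL
col 2: top cell = '.' → open
col 3: top cell = 'X' → FULL
col 4: top cell = '.' → open
col 5: top cell = '.' → open
col 6: top cell = '.' → open

Answer: 0,2,4,5,6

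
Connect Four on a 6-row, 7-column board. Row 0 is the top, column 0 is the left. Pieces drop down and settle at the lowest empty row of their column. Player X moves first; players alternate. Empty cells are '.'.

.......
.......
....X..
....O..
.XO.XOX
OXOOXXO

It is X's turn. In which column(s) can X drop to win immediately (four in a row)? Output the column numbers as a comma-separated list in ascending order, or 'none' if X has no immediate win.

Answer: none

Derivation:
col 0: drop X → no win
col 1: drop X → no win
col 2: drop X → no win
col 3: drop X → no win
col 4: drop X → no win
col 5: drop X → no win
col 6: drop X → no win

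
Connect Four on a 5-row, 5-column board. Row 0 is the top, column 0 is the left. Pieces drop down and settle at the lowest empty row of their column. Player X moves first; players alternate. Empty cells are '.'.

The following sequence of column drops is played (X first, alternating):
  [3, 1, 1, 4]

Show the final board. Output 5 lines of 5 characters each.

Answer: .....
.....
.....
.X...
.O.XO

Derivation:
Move 1: X drops in col 3, lands at row 4
Move 2: O drops in col 1, lands at row 4
Move 3: X drops in col 1, lands at row 3
Move 4: O drops in col 4, lands at row 4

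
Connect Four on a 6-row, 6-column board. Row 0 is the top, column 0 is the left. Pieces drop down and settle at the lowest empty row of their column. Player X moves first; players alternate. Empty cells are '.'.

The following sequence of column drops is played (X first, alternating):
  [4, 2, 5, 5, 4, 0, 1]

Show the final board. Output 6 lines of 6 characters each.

Move 1: X drops in col 4, lands at row 5
Move 2: O drops in col 2, lands at row 5
Move 3: X drops in col 5, lands at row 5
Move 4: O drops in col 5, lands at row 4
Move 5: X drops in col 4, lands at row 4
Move 6: O drops in col 0, lands at row 5
Move 7: X drops in col 1, lands at row 5

Answer: ......
......
......
......
....XO
OXO.XX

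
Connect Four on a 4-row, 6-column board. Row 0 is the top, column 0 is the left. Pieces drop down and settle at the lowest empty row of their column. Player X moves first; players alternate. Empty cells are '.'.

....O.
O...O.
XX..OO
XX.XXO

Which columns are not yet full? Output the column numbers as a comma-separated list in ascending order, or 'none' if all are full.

Answer: 0,1,2,3,5

Derivation:
col 0: top cell = '.' → open
col 1: top cell = '.' → open
col 2: top cell = '.' → open
col 3: top cell = '.' → open
col 4: top cell = 'O' → FULL
col 5: top cell = '.' → open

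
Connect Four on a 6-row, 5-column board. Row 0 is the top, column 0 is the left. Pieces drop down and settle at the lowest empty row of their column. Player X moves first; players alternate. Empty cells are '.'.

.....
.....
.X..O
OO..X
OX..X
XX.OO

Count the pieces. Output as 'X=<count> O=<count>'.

X=6 O=6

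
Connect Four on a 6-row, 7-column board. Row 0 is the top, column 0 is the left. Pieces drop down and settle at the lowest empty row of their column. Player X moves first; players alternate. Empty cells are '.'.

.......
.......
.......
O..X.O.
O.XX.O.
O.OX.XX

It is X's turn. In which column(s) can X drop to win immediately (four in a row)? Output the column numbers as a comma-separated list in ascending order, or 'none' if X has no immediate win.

Answer: 3,4

Derivation:
col 0: drop X → no win
col 1: drop X → no win
col 2: drop X → no win
col 3: drop X → WIN!
col 4: drop X → WIN!
col 5: drop X → no win
col 6: drop X → no win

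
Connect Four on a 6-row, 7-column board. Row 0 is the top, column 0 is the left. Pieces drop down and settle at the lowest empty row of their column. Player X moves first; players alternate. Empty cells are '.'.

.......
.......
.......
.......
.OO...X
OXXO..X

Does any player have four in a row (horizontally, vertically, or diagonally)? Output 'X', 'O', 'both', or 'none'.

none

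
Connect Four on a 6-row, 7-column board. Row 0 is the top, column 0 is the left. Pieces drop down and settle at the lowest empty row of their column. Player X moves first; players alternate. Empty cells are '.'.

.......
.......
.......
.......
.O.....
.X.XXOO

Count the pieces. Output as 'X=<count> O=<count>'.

X=3 O=3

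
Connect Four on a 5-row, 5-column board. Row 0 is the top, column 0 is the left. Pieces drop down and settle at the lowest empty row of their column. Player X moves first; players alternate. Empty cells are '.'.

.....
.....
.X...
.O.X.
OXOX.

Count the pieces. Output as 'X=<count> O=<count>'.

X=4 O=3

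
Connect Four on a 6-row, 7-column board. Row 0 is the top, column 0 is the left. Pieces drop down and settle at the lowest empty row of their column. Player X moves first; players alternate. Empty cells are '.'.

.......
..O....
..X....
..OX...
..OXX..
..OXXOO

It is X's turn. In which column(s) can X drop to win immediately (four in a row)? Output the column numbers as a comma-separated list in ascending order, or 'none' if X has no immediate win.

col 0: drop X → no win
col 1: drop X → no win
col 2: drop X → no win
col 3: drop X → WIN!
col 4: drop X → no win
col 5: drop X → no win
col 6: drop X → no win

Answer: 3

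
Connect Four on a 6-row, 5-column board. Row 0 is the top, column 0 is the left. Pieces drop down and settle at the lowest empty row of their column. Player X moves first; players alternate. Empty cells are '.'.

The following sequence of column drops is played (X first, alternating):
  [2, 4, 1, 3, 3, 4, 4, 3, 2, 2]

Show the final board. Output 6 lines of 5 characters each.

Move 1: X drops in col 2, lands at row 5
Move 2: O drops in col 4, lands at row 5
Move 3: X drops in col 1, lands at row 5
Move 4: O drops in col 3, lands at row 5
Move 5: X drops in col 3, lands at row 4
Move 6: O drops in col 4, lands at row 4
Move 7: X drops in col 4, lands at row 3
Move 8: O drops in col 3, lands at row 3
Move 9: X drops in col 2, lands at row 4
Move 10: O drops in col 2, lands at row 3

Answer: .....
.....
.....
..OOX
..XXO
.XXOO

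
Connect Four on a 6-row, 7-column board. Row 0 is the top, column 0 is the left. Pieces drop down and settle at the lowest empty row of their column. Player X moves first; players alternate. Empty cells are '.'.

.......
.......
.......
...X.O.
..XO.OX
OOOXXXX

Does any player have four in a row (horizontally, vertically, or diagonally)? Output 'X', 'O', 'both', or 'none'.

X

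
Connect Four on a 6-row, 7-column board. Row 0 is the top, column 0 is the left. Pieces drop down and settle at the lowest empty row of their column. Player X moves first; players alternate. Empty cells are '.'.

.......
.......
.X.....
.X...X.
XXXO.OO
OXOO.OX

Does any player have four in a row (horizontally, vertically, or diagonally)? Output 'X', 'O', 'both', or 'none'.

X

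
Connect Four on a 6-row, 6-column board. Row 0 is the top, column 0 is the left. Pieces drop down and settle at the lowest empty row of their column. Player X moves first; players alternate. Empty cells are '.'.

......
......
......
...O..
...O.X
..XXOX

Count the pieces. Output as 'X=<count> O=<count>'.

X=4 O=3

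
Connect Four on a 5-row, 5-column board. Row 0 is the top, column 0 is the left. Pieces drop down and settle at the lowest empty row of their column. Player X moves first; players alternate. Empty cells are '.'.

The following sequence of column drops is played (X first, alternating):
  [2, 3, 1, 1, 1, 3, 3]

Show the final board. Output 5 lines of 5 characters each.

Answer: .....
.....
.X.X.
.O.O.
.XXO.

Derivation:
Move 1: X drops in col 2, lands at row 4
Move 2: O drops in col 3, lands at row 4
Move 3: X drops in col 1, lands at row 4
Move 4: O drops in col 1, lands at row 3
Move 5: X drops in col 1, lands at row 2
Move 6: O drops in col 3, lands at row 3
Move 7: X drops in col 3, lands at row 2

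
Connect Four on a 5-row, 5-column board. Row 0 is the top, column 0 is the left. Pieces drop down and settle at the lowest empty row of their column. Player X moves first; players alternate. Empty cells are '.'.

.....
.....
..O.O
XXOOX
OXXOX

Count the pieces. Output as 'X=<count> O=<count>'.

X=6 O=6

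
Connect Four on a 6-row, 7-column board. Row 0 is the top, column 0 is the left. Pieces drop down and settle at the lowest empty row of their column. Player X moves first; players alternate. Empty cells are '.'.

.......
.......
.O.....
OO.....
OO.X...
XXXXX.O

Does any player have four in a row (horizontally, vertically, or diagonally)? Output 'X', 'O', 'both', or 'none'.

X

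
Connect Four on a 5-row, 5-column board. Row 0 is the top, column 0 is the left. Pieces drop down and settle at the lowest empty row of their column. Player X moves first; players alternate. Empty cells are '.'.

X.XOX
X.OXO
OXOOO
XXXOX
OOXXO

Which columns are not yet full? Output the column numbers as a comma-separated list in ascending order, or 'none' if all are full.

Answer: 1

Derivation:
col 0: top cell = 'X' → FULL
col 1: top cell = '.' → open
col 2: top cell = 'X' → FULL
col 3: top cell = 'O' → FULL
col 4: top cell = 'X' → FULL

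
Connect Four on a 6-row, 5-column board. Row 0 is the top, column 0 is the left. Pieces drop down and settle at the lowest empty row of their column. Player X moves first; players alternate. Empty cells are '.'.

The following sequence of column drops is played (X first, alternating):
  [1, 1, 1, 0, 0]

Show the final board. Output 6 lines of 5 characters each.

Answer: .....
.....
.....
.X...
XO...
OX...

Derivation:
Move 1: X drops in col 1, lands at row 5
Move 2: O drops in col 1, lands at row 4
Move 3: X drops in col 1, lands at row 3
Move 4: O drops in col 0, lands at row 5
Move 5: X drops in col 0, lands at row 4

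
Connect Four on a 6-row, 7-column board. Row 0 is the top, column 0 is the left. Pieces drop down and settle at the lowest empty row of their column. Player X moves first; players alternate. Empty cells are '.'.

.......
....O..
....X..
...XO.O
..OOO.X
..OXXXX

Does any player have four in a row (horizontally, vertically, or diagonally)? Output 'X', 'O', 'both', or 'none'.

X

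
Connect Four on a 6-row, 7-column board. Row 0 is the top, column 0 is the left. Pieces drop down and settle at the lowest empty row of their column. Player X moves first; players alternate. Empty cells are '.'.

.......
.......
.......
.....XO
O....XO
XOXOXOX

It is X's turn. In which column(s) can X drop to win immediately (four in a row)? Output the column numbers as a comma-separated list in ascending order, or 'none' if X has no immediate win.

col 0: drop X → no win
col 1: drop X → no win
col 2: drop X → no win
col 3: drop X → no win
col 4: drop X → no win
col 5: drop X → no win
col 6: drop X → no win

Answer: none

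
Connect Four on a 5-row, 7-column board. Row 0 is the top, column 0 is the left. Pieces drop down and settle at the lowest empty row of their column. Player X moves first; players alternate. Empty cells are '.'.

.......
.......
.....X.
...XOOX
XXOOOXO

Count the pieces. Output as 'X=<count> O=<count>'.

X=6 O=6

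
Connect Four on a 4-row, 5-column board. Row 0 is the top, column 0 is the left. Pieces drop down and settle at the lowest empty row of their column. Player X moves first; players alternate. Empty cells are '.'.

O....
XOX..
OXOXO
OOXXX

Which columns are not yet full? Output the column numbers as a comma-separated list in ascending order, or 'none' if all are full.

col 0: top cell = 'O' → FULL
col 1: top cell = '.' → open
col 2: top cell = '.' → open
col 3: top cell = '.' → open
col 4: top cell = '.' → open

Answer: 1,2,3,4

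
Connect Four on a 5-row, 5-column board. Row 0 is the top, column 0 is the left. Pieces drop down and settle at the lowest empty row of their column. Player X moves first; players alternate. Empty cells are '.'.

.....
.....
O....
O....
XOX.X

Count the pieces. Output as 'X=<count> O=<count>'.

X=3 O=3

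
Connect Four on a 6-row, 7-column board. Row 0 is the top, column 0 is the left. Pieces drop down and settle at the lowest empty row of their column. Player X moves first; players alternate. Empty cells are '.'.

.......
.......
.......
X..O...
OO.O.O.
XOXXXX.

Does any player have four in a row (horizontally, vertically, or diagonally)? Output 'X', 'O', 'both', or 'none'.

X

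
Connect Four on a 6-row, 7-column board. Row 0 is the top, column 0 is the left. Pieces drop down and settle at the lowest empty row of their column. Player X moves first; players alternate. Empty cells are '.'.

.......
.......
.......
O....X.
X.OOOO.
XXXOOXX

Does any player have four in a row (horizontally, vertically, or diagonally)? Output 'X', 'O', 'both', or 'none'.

O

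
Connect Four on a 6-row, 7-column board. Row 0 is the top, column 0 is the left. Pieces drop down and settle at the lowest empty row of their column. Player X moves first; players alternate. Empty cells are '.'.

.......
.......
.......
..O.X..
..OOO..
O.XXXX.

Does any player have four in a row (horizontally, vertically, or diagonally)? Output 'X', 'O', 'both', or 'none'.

X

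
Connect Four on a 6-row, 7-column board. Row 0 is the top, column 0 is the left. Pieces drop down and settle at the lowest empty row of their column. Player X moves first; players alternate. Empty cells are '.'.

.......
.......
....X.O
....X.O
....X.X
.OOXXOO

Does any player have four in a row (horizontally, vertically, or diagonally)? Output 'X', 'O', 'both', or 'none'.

X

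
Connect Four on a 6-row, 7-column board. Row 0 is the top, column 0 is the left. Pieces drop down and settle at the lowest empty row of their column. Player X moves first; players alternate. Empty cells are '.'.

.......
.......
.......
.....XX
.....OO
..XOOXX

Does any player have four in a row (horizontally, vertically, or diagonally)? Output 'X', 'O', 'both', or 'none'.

none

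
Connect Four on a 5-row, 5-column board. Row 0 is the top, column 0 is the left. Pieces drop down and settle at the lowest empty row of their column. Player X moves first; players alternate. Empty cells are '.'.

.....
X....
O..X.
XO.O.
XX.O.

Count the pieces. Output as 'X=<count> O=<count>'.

X=5 O=4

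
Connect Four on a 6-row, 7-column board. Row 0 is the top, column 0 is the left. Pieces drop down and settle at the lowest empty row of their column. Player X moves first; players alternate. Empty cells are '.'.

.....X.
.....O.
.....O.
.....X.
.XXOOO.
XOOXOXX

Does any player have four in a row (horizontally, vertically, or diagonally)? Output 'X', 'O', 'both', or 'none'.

none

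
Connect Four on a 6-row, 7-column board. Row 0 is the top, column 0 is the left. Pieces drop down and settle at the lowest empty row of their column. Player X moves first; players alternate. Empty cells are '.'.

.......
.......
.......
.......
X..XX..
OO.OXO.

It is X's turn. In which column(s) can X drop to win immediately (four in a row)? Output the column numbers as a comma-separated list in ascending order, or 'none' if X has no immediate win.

col 0: drop X → no win
col 1: drop X → no win
col 2: drop X → no win
col 3: drop X → no win
col 4: drop X → no win
col 5: drop X → no win
col 6: drop X → no win

Answer: none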